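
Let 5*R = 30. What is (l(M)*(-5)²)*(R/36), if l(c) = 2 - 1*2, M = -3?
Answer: 0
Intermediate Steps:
R = 6 (R = (⅕)*30 = 6)
l(c) = 0 (l(c) = 2 - 2 = 0)
(l(M)*(-5)²)*(R/36) = (0*(-5)²)*(6/36) = (0*25)*(6*(1/36)) = 0*(⅙) = 0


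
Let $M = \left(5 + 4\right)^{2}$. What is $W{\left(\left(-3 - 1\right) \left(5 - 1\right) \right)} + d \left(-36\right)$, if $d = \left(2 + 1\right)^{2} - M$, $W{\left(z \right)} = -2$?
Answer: $2590$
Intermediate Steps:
$M = 81$ ($M = 9^{2} = 81$)
$d = -72$ ($d = \left(2 + 1\right)^{2} - 81 = 3^{2} - 81 = 9 - 81 = -72$)
$W{\left(\left(-3 - 1\right) \left(5 - 1\right) \right)} + d \left(-36\right) = -2 - -2592 = -2 + 2592 = 2590$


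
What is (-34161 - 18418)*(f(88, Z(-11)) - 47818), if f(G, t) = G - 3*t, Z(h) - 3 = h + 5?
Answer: 2509122459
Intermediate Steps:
Z(h) = 8 + h (Z(h) = 3 + (h + 5) = 3 + (5 + h) = 8 + h)
(-34161 - 18418)*(f(88, Z(-11)) - 47818) = (-34161 - 18418)*((88 - 3*(8 - 11)) - 47818) = -52579*((88 - 3*(-3)) - 47818) = -52579*((88 + 9) - 47818) = -52579*(97 - 47818) = -52579*(-47721) = 2509122459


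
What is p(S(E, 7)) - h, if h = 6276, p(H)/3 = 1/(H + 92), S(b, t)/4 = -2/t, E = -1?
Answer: -1330505/212 ≈ -6276.0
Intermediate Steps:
S(b, t) = -8/t (S(b, t) = 4*(-2/t) = -8/t)
p(H) = 3/(92 + H) (p(H) = 3/(H + 92) = 3/(92 + H))
p(S(E, 7)) - h = 3/(92 - 8/7) - 1*6276 = 3/(92 - 8*1/7) - 6276 = 3/(92 - 8/7) - 6276 = 3/(636/7) - 6276 = 3*(7/636) - 6276 = 7/212 - 6276 = -1330505/212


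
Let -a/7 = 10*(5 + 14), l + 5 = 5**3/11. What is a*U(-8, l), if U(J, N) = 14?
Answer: -18620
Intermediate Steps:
l = 70/11 (l = -5 + 5**3/11 = -5 + 125*(1/11) = -5 + 125/11 = 70/11 ≈ 6.3636)
a = -1330 (a = -70*(5 + 14) = -70*19 = -7*190 = -1330)
a*U(-8, l) = -1330*14 = -18620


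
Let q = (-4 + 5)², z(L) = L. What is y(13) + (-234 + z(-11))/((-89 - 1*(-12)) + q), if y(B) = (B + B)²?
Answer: 51621/76 ≈ 679.22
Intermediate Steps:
y(B) = 4*B² (y(B) = (2*B)² = 4*B²)
q = 1 (q = 1² = 1)
y(13) + (-234 + z(-11))/((-89 - 1*(-12)) + q) = 4*13² + (-234 - 11)/((-89 - 1*(-12)) + 1) = 4*169 - 245/((-89 + 12) + 1) = 676 - 245/(-77 + 1) = 676 - 245/(-76) = 676 - 245*(-1/76) = 676 + 245/76 = 51621/76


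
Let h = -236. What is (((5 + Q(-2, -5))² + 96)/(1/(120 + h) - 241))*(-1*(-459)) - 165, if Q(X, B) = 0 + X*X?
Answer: -4679031/9319 ≈ -502.10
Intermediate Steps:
Q(X, B) = X² (Q(X, B) = 0 + X² = X²)
(((5 + Q(-2, -5))² + 96)/(1/(120 + h) - 241))*(-1*(-459)) - 165 = (((5 + (-2)²)² + 96)/(1/(120 - 236) - 241))*(-1*(-459)) - 165 = (((5 + 4)² + 96)/(1/(-116) - 241))*459 - 165 = ((9² + 96)/(-1/116 - 241))*459 - 165 = ((81 + 96)/(-27957/116))*459 - 165 = (177*(-116/27957))*459 - 165 = -6844/9319*459 - 165 = -3141396/9319 - 165 = -4679031/9319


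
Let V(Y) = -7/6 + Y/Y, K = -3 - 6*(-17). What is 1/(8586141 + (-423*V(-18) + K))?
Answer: 2/17172621 ≈ 1.1646e-7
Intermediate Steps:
K = 99 (K = -3 + 102 = 99)
V(Y) = -⅙ (V(Y) = -7*⅙ + 1 = -7/6 + 1 = -⅙)
1/(8586141 + (-423*V(-18) + K)) = 1/(8586141 + (-423*(-⅙) + 99)) = 1/(8586141 + (141/2 + 99)) = 1/(8586141 + 339/2) = 1/(17172621/2) = 2/17172621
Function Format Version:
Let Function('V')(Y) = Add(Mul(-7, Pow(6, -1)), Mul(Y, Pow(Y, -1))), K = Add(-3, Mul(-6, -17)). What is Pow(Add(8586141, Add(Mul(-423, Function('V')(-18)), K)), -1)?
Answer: Rational(2, 17172621) ≈ 1.1646e-7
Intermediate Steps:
K = 99 (K = Add(-3, 102) = 99)
Function('V')(Y) = Rational(-1, 6) (Function('V')(Y) = Add(Mul(-7, Rational(1, 6)), 1) = Add(Rational(-7, 6), 1) = Rational(-1, 6))
Pow(Add(8586141, Add(Mul(-423, Function('V')(-18)), K)), -1) = Pow(Add(8586141, Add(Mul(-423, Rational(-1, 6)), 99)), -1) = Pow(Add(8586141, Add(Rational(141, 2), 99)), -1) = Pow(Add(8586141, Rational(339, 2)), -1) = Pow(Rational(17172621, 2), -1) = Rational(2, 17172621)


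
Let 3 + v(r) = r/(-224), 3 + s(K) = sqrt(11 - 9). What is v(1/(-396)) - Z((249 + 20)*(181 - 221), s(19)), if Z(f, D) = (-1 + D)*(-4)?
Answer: -1685375/88704 + 4*sqrt(2) ≈ -13.343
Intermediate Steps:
s(K) = -3 + sqrt(2) (s(K) = -3 + sqrt(11 - 9) = -3 + sqrt(2))
v(r) = -3 - r/224 (v(r) = -3 + r/(-224) = -3 + r*(-1/224) = -3 - r/224)
Z(f, D) = 4 - 4*D
v(1/(-396)) - Z((249 + 20)*(181 - 221), s(19)) = (-3 - 1/224/(-396)) - (4 - 4*(-3 + sqrt(2))) = (-3 - 1/224*(-1/396)) - (4 + (12 - 4*sqrt(2))) = (-3 + 1/88704) - (16 - 4*sqrt(2)) = -266111/88704 + (-16 + 4*sqrt(2)) = -1685375/88704 + 4*sqrt(2)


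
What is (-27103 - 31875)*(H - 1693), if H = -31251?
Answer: 1942971232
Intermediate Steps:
(-27103 - 31875)*(H - 1693) = (-27103 - 31875)*(-31251 - 1693) = -58978*(-32944) = 1942971232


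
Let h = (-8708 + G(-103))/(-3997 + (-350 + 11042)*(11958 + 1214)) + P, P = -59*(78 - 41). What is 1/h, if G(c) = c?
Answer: -140831027/307434140752 ≈ -0.00045808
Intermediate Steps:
P = -2183 (P = -59*37 = -2183)
h = -307434140752/140831027 (h = (-8708 - 103)/(-3997 + (-350 + 11042)*(11958 + 1214)) - 2183 = -8811/(-3997 + 10692*13172) - 2183 = -8811/(-3997 + 140835024) - 2183 = -8811/140831027 - 2183 = -307434140752/140831027 ≈ -2183.0)
1/h = 1/(-307434140752/140831027) = -140831027/307434140752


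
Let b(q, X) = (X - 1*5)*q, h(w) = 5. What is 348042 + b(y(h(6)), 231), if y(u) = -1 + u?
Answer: 348946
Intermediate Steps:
b(q, X) = q*(-5 + X) (b(q, X) = (X - 5)*q = (-5 + X)*q = q*(-5 + X))
348042 + b(y(h(6)), 231) = 348042 + (-1 + 5)*(-5 + 231) = 348042 + 4*226 = 348042 + 904 = 348946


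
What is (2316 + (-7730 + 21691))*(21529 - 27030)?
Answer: -89539777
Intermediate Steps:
(2316 + (-7730 + 21691))*(21529 - 27030) = (2316 + 13961)*(-5501) = 16277*(-5501) = -89539777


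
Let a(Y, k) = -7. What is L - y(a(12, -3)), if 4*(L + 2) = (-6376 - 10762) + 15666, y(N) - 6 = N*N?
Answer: -425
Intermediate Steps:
y(N) = 6 + N² (y(N) = 6 + N*N = 6 + N²)
L = -370 (L = -2 + ((-6376 - 10762) + 15666)/4 = -2 + (-17138 + 15666)/4 = -2 + (¼)*(-1472) = -2 - 368 = -370)
L - y(a(12, -3)) = -370 - (6 + (-7)²) = -370 - (6 + 49) = -370 - 1*55 = -370 - 55 = -425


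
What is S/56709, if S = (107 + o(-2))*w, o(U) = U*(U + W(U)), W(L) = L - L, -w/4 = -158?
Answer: 23384/18903 ≈ 1.2371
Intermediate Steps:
w = 632 (w = -4*(-158) = 632)
W(L) = 0
o(U) = U² (o(U) = U*(U + 0) = U*U = U²)
S = 70152 (S = (107 + (-2)²)*632 = (107 + 4)*632 = 111*632 = 70152)
S/56709 = 70152/56709 = 70152*(1/56709) = 23384/18903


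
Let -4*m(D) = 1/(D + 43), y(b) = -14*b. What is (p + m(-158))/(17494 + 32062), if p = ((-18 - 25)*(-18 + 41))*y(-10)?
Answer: -63691599/22795760 ≈ -2.7940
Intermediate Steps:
p = -138460 (p = ((-18 - 25)*(-18 + 41))*(-14*(-10)) = -43*23*140 = -989*140 = -138460)
m(D) = -1/(4*(43 + D)) (m(D) = -1/(4*(D + 43)) = -1/(4*(43 + D)))
(p + m(-158))/(17494 + 32062) = (-138460 - 1/(172 + 4*(-158)))/(17494 + 32062) = (-138460 - 1/(172 - 632))/49556 = (-138460 - 1/(-460))*(1/49556) = (-138460 - 1*(-1/460))*(1/49556) = (-138460 + 1/460)*(1/49556) = -63691599/460*1/49556 = -63691599/22795760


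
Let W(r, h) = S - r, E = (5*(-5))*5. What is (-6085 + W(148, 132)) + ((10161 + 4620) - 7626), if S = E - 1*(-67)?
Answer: 864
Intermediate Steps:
E = -125 (E = -25*5 = -125)
S = -58 (S = -125 - 1*(-67) = -125 + 67 = -58)
W(r, h) = -58 - r
(-6085 + W(148, 132)) + ((10161 + 4620) - 7626) = (-6085 + (-58 - 1*148)) + ((10161 + 4620) - 7626) = (-6085 + (-58 - 148)) + (14781 - 7626) = (-6085 - 206) + 7155 = -6291 + 7155 = 864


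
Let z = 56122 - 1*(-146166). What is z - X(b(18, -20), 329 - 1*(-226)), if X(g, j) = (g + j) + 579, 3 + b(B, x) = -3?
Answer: 201160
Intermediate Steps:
b(B, x) = -6 (b(B, x) = -3 - 3 = -6)
X(g, j) = 579 + g + j
z = 202288 (z = 56122 + 146166 = 202288)
z - X(b(18, -20), 329 - 1*(-226)) = 202288 - (579 - 6 + (329 - 1*(-226))) = 202288 - (579 - 6 + (329 + 226)) = 202288 - (579 - 6 + 555) = 202288 - 1*1128 = 202288 - 1128 = 201160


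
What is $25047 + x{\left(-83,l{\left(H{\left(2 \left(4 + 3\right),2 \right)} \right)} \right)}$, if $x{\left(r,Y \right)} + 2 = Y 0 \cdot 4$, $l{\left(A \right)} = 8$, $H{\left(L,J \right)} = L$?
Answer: $25045$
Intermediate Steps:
$x{\left(r,Y \right)} = -2$ ($x{\left(r,Y \right)} = -2 + Y 0 \cdot 4 = -2 + 0 \cdot 4 = -2 + 0 = -2$)
$25047 + x{\left(-83,l{\left(H{\left(2 \left(4 + 3\right),2 \right)} \right)} \right)} = 25047 - 2 = 25045$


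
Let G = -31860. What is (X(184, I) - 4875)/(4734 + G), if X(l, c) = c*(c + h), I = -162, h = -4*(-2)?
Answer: -6691/9042 ≈ -0.73999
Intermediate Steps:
h = 8
X(l, c) = c*(8 + c) (X(l, c) = c*(c + 8) = c*(8 + c))
(X(184, I) - 4875)/(4734 + G) = (-162*(8 - 162) - 4875)/(4734 - 31860) = (-162*(-154) - 4875)/(-27126) = (24948 - 4875)*(-1/27126) = 20073*(-1/27126) = -6691/9042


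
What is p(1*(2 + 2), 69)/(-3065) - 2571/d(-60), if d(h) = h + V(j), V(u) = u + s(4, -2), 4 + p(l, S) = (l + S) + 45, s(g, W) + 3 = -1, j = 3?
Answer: 7873161/186965 ≈ 42.110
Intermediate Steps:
s(g, W) = -4 (s(g, W) = -3 - 1 = -4)
p(l, S) = 41 + S + l (p(l, S) = -4 + ((l + S) + 45) = -4 + ((S + l) + 45) = -4 + (45 + S + l) = 41 + S + l)
V(u) = -4 + u (V(u) = u - 4 = -4 + u)
d(h) = -1 + h (d(h) = h + (-4 + 3) = h - 1 = -1 + h)
p(1*(2 + 2), 69)/(-3065) - 2571/d(-60) = (41 + 69 + 1*(2 + 2))/(-3065) - 2571/(-1 - 60) = (41 + 69 + 1*4)*(-1/3065) - 2571/(-61) = (41 + 69 + 4)*(-1/3065) - 2571*(-1/61) = 114*(-1/3065) + 2571/61 = -114/3065 + 2571/61 = 7873161/186965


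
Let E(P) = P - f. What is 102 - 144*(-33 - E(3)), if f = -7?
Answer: 6294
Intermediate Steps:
E(P) = 7 + P (E(P) = P - 1*(-7) = P + 7 = 7 + P)
102 - 144*(-33 - E(3)) = 102 - 144*(-33 - (7 + 3)) = 102 - 144*(-33 - 1*10) = 102 - 144*(-33 - 10) = 102 - 144*(-43) = 102 + 6192 = 6294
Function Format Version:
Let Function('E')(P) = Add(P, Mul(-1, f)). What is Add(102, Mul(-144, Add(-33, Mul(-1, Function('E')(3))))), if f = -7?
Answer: 6294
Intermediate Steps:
Function('E')(P) = Add(7, P) (Function('E')(P) = Add(P, Mul(-1, -7)) = Add(P, 7) = Add(7, P))
Add(102, Mul(-144, Add(-33, Mul(-1, Function('E')(3))))) = Add(102, Mul(-144, Add(-33, Mul(-1, Add(7, 3))))) = Add(102, Mul(-144, Add(-33, Mul(-1, 10)))) = Add(102, Mul(-144, Add(-33, -10))) = Add(102, Mul(-144, -43)) = Add(102, 6192) = 6294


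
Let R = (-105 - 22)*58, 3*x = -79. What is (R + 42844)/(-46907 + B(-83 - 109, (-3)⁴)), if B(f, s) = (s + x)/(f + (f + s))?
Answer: -32249502/42638627 ≈ -0.75634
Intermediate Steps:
x = -79/3 (x = (⅓)*(-79) = -79/3 ≈ -26.333)
B(f, s) = (-79/3 + s)/(s + 2*f) (B(f, s) = (s - 79/3)/(f + (f + s)) = (-79/3 + s)/(s + 2*f))
R = -7366 (R = -127*58 = -7366)
(R + 42844)/(-46907 + B(-83 - 109, (-3)⁴)) = (-7366 + 42844)/(-46907 + (-79/3 + (-3)⁴)/((-3)⁴ + 2*(-83 - 109))) = 35478/(-46907 + (-79/3 + 81)/(81 + 2*(-192))) = 35478/(-46907 + (164/3)/(81 - 384)) = 35478/(-46907 + (164/3)/(-303)) = 35478/(-46907 - 1/303*164/3) = 35478/(-46907 - 164/909) = 35478/(-42638627/909) = 35478*(-909/42638627) = -32249502/42638627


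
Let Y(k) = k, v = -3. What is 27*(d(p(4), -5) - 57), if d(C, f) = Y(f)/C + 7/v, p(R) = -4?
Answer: -6273/4 ≈ -1568.3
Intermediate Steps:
d(C, f) = -7/3 + f/C (d(C, f) = f/C + 7/(-3) = f/C + 7*(-⅓) = f/C - 7/3 = -7/3 + f/C)
27*(d(p(4), -5) - 57) = 27*((-7/3 - 5/(-4)) - 57) = 27*((-7/3 - 5*(-¼)) - 57) = 27*((-7/3 + 5/4) - 57) = 27*(-13/12 - 57) = 27*(-697/12) = -6273/4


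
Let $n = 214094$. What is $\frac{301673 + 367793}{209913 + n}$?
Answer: $\frac{669466}{424007} \approx 1.5789$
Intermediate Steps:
$\frac{301673 + 367793}{209913 + n} = \frac{301673 + 367793}{209913 + 214094} = \frac{669466}{424007}$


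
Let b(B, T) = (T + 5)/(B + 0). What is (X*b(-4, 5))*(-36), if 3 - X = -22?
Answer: 2250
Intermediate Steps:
X = 25 (X = 3 - 1*(-22) = 3 + 22 = 25)
b(B, T) = (5 + T)/B
(X*b(-4, 5))*(-36) = (25*((5 + 5)/(-4)))*(-36) = (25*(-¼*10))*(-36) = (25*(-5/2))*(-36) = -125/2*(-36) = 2250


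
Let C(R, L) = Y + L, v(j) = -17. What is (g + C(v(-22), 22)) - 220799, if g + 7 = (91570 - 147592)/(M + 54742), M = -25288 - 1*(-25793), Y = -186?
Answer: -12207985612/55247 ≈ -2.2097e+5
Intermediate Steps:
M = 505 (M = -25288 + 25793 = 505)
C(R, L) = -186 + L
g = -442751/55247 (g = -7 + (91570 - 147592)/(505 + 54742) = -7 - 56022/55247 = -442751/55247 ≈ -8.0140)
(g + C(v(-22), 22)) - 220799 = (-442751/55247 + (-186 + 22)) - 220799 = (-442751/55247 - 164) - 220799 = -9503259/55247 - 220799 = -12207985612/55247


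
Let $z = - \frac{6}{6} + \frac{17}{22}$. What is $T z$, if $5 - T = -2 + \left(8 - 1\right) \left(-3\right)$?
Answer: $- \frac{70}{11} \approx -6.3636$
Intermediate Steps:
$T = 28$ ($T = 5 - \left(-2 + \left(8 - 1\right) \left(-3\right)\right) = 5 - \left(-2 + 7 \left(-3\right)\right) = 5 - \left(-2 - 21\right) = 5 - -23 = 5 + 23 = 28$)
$z = - \frac{5}{22}$ ($z = \left(-6\right) \frac{1}{6} + 17 \cdot \frac{1}{22} = -1 + \frac{17}{22} = - \frac{5}{22} \approx -0.22727$)
$T z = 28 \left(- \frac{5}{22}\right) = - \frac{70}{11}$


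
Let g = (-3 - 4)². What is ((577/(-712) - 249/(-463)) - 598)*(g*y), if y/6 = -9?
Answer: 260927551773/164828 ≈ 1.5830e+6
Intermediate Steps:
y = -54 (y = 6*(-9) = -54)
g = 49 (g = (-7)² = 49)
((577/(-712) - 249/(-463)) - 598)*(g*y) = ((577/(-712) - 249/(-463)) - 598)*(49*(-54)) = ((577*(-1/712) - 249*(-1/463)) - 598)*(-2646) = ((-577/712 + 249/463) - 598)*(-2646) = (-89863/329656 - 598)*(-2646) = -197224151/329656*(-2646) = 260927551773/164828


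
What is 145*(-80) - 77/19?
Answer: -220477/19 ≈ -11604.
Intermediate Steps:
145*(-80) - 77/19 = -11600 - 77*1/19 = -11600 - 77/19 = -220477/19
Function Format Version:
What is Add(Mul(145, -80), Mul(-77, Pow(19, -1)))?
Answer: Rational(-220477, 19) ≈ -11604.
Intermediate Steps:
Add(Mul(145, -80), Mul(-77, Pow(19, -1))) = Add(-11600, Mul(-77, Rational(1, 19))) = Add(-11600, Rational(-77, 19)) = Rational(-220477, 19)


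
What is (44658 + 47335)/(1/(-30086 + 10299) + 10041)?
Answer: 1820265491/198681266 ≈ 9.1617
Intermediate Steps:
(44658 + 47335)/(1/(-30086 + 10299) + 10041) = 91993/(1/(-19787) + 10041) = 91993/(-1/19787 + 10041) = 91993/(198681266/19787) = 91993*(19787/198681266) = 1820265491/198681266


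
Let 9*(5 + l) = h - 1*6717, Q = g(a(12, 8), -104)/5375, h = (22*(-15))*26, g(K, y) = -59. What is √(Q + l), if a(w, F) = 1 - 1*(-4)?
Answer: I*√17729712915/3225 ≈ 41.288*I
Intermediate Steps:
a(w, F) = 5 (a(w, F) = 1 + 4 = 5)
h = -8580 (h = -330*26 = -8580)
Q = -59/5375 ≈ -0.010977
l = -5114/3 (l = -5 + (-8580 - 1*6717)/9 = -5 + (-8580 - 6717)/9 = -5 + (⅑)*(-15297) = -5 - 5099/3 = -5114/3 ≈ -1704.7)
√(Q + l) = √(-59/5375 - 5114/3) = √(-27487927/16125) = I*√17729712915/3225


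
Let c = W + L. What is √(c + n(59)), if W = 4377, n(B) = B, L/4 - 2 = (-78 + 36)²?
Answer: 10*√115 ≈ 107.24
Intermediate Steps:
L = 7064 (L = 8 + 4*(-78 + 36)² = 8 + 4*(-42)² = 8 + 4*1764 = 8 + 7056 = 7064)
c = 11441 (c = 4377 + 7064 = 11441)
√(c + n(59)) = √(11441 + 59) = √11500 = 10*√115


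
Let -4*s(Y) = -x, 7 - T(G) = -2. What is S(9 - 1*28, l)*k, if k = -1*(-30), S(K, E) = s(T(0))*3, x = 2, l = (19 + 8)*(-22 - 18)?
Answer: 45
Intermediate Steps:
T(G) = 9 (T(G) = 7 - 1*(-2) = 7 + 2 = 9)
l = -1080 (l = 27*(-40) = -1080)
s(Y) = ½ (s(Y) = -(-1)*2/4 = -¼*(-2) = ½)
S(K, E) = 3/2 (S(K, E) = (½)*3 = 3/2)
k = 30
S(9 - 1*28, l)*k = (3/2)*30 = 45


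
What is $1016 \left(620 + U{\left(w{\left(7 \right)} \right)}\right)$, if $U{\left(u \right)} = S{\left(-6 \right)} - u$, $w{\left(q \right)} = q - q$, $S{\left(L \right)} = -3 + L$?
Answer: $620776$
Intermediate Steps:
$w{\left(q \right)} = 0$
$U{\left(u \right)} = -9 - u$ ($U{\left(u \right)} = \left(-3 - 6\right) - u = -9 - u$)
$1016 \left(620 + U{\left(w{\left(7 \right)} \right)}\right) = 1016 \left(620 - 9\right) = 1016 \cdot 611 = 620776$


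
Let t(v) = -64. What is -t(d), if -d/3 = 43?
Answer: 64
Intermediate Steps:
d = -129 (d = -3*43 = -129)
-t(d) = -1*(-64) = 64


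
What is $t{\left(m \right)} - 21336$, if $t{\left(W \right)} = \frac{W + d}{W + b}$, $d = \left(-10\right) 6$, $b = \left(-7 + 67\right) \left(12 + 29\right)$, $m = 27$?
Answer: $- \frac{17687555}{829} \approx -21336.0$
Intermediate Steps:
$b = 2460$ ($b = 60 \cdot 41 = 2460$)
$d = -60$
$t{\left(W \right)} = \frac{-60 + W}{2460 + W}$ ($t{\left(W \right)} = \frac{W - 60}{W + 2460} = \frac{-60 + W}{2460 + W}$)
$t{\left(m \right)} - 21336 = \frac{-60 + 27}{2460 + 27} - 21336 = \frac{1}{2487} \left(-33\right) - 21336 = - \frac{11}{829} - 21336 = - \frac{17687555}{829}$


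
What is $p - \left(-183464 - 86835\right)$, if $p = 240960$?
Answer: $511259$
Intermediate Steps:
$p - \left(-183464 - 86835\right) = 240960 - \left(-183464 - 86835\right) = 240960 - -270299 = 240960 + 270299 = 511259$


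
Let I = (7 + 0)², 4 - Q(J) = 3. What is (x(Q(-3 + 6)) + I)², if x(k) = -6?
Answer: 1849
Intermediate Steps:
Q(J) = 1 (Q(J) = 4 - 1*3 = 4 - 3 = 1)
I = 49 (I = 7² = 49)
(x(Q(-3 + 6)) + I)² = (-6 + 49)² = 43² = 1849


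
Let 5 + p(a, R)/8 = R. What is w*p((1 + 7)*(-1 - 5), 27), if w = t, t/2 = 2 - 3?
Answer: -352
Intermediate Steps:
t = -2 (t = 2*(2 - 3) = 2*(-1) = -2)
p(a, R) = -40 + 8*R
w = -2
w*p((1 + 7)*(-1 - 5), 27) = -2*(-40 + 8*27) = -2*(-40 + 216) = -2*176 = -352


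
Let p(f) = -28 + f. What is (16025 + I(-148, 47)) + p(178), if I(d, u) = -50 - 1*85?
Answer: 16040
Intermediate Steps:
I(d, u) = -135 (I(d, u) = -50 - 85 = -135)
(16025 + I(-148, 47)) + p(178) = (16025 - 135) + (-28 + 178) = 15890 + 150 = 16040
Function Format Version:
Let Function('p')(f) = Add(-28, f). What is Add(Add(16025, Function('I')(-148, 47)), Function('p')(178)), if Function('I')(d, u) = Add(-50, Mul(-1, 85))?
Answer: 16040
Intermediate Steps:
Function('I')(d, u) = -135 (Function('I')(d, u) = Add(-50, -85) = -135)
Add(Add(16025, Function('I')(-148, 47)), Function('p')(178)) = Add(Add(16025, -135), Add(-28, 178)) = Add(15890, 150) = 16040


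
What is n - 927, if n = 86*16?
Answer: 449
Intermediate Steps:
n = 1376
n - 927 = 1376 - 927 = 449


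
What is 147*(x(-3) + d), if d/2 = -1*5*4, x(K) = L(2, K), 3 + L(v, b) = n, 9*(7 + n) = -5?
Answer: -22295/3 ≈ -7431.7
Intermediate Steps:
n = -68/9 (n = -7 + (1/9)*(-5) = -7 - 5/9 = -68/9 ≈ -7.5556)
L(v, b) = -95/9 (L(v, b) = -3 - 68/9 = -95/9)
x(K) = -95/9
d = -40 (d = 2*(-1*5*4) = 2*(-5*4) = 2*(-20) = -40)
147*(x(-3) + d) = 147*(-95/9 - 40) = 147*(-455/9) = -22295/3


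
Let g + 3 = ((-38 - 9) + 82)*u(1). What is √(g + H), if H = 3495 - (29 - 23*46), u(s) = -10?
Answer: √4171 ≈ 64.583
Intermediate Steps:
g = -353 (g = -3 + ((-38 - 9) + 82)*(-10) = -3 + (-47 + 82)*(-10) = -3 + 35*(-10) = -3 - 350 = -353)
H = 4524 (H = 3495 - (29 - 1058) = 3495 - 1*(-1029) = 3495 + 1029 = 4524)
√(g + H) = √(-353 + 4524) = √4171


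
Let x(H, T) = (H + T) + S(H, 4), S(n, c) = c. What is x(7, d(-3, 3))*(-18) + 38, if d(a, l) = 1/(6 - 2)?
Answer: -329/2 ≈ -164.50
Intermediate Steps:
d(a, l) = 1/4
x(H, T) = 4 + H + T (x(H, T) = (H + T) + 4 = 4 + H + T)
x(7, d(-3, 3))*(-18) + 38 = (4 + 7 + 1/4)*(-18) + 38 = (45/4)*(-18) + 38 = -405/2 + 38 = -329/2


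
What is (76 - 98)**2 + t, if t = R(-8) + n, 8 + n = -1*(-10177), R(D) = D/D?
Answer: 10654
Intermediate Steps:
R(D) = 1
n = 10169 (n = -8 - 1*(-10177) = -8 + 10177 = 10169)
t = 10170 (t = 1 + 10169 = 10170)
(76 - 98)**2 + t = (76 - 98)**2 + 10170 = (-22)**2 + 10170 = 484 + 10170 = 10654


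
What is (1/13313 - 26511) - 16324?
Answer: -570262354/13313 ≈ -42835.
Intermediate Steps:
(1/13313 - 26511) - 16324 = -352940942/13313 - 16324 = -570262354/13313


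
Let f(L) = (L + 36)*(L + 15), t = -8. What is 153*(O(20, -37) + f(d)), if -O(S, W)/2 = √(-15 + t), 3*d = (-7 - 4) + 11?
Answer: 82620 - 306*I*√23 ≈ 82620.0 - 1467.5*I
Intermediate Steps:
d = 0 (d = ((-7 - 4) + 11)/3 = (-11 + 11)/3 = (⅓)*0 = 0)
O(S, W) = -2*I*√23 (O(S, W) = -2*√(-15 - 8) = -2*I*√23)
f(L) = (15 + L)*(36 + L) (f(L) = (36 + L)*(15 + L) = (15 + L)*(36 + L))
153*(O(20, -37) + f(d)) = 153*(-2*I*√23 + (540 + 0² + 51*0)) = 153*(-2*I*√23 + (540 + 0 + 0)) = 153*(-2*I*√23 + 540) = 153*(540 - 2*I*√23) = 82620 - 306*I*√23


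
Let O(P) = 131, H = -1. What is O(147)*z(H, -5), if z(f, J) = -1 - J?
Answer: 524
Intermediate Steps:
O(147)*z(H, -5) = 131*(-1 - 1*(-5)) = 131*(-1 + 5) = 131*4 = 524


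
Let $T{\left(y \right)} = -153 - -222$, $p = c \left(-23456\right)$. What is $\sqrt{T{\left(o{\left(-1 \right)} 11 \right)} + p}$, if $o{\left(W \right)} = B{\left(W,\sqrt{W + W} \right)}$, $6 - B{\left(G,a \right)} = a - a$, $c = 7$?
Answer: $i \sqrt{164123} \approx 405.12 i$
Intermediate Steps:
$B{\left(G,a \right)} = 6$ ($B{\left(G,a \right)} = 6 - \left(a - a\right) = 6 - 0 = 6 + 0 = 6$)
$o{\left(W \right)} = 6$
$p = -164192$ ($p = 7 \left(-23456\right) = -164192$)
$T{\left(y \right)} = 69$ ($T{\left(y \right)} = -153 + 222 = 69$)
$\sqrt{T{\left(o{\left(-1 \right)} 11 \right)} + p} = \sqrt{69 - 164192} = \sqrt{-164123} = i \sqrt{164123}$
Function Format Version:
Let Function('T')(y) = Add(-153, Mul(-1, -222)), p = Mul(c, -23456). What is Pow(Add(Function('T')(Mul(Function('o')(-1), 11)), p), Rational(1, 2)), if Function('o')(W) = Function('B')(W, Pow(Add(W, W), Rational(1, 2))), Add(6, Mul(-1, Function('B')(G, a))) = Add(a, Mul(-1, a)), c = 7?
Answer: Mul(I, Pow(164123, Rational(1, 2))) ≈ Mul(405.12, I)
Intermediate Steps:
Function('B')(G, a) = 6 (Function('B')(G, a) = Add(6, Mul(-1, Add(a, Mul(-1, a)))) = Add(6, Mul(-1, 0)) = Add(6, 0) = 6)
Function('o')(W) = 6
p = -164192 (p = Mul(7, -23456) = -164192)
Function('T')(y) = 69 (Function('T')(y) = Add(-153, 222) = 69)
Pow(Add(Function('T')(Mul(Function('o')(-1), 11)), p), Rational(1, 2)) = Pow(Add(69, -164192), Rational(1, 2)) = Pow(-164123, Rational(1, 2)) = Mul(I, Pow(164123, Rational(1, 2)))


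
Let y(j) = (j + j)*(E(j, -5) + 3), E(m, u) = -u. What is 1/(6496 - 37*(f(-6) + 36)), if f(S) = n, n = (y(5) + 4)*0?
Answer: 1/5164 ≈ 0.00019365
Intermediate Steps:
y(j) = 16*j (y(j) = (j + j)*(-1*(-5) + 3) = (2*j)*(5 + 3) = (2*j)*8 = 16*j)
n = 0 (n = (16*5 + 4)*0 = (80 + 4)*0 = 84*0 = 0)
f(S) = 0
1/(6496 - 37*(f(-6) + 36)) = 1/(6496 - 37*(0 + 36)) = 1/(6496 - 37*36) = 1/(6496 - 1332) = 1/5164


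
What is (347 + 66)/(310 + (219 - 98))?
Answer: 413/431 ≈ 0.95824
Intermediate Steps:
(347 + 66)/(310 + (219 - 98)) = 413/(310 + 121) = 413/431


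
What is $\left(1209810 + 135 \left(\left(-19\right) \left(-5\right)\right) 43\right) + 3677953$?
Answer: $5439238$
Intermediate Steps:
$\left(1209810 + 135 \left(\left(-19\right) \left(-5\right)\right) 43\right) + 3677953 = \left(1209810 + 135 \cdot 95 \cdot 43\right) + 3677953 = \left(1209810 + 12825 \cdot 43\right) + 3677953 = \left(1209810 + 551475\right) + 3677953 = 1761285 + 3677953 = 5439238$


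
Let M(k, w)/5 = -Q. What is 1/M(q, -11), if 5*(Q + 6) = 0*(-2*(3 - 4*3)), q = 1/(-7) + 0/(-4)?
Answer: 1/30 ≈ 0.033333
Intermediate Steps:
q = -⅐ (q = 1*(-⅐) + 0*(-¼) = -⅐ + 0 = -⅐ ≈ -0.14286)
Q = -6 (Q = -6 + (0*(-2*(3 - 4*3)))/5 = -6 + (0*(-2*(3 - 12)))/5 = -6 + (0*(-2*(-9)))/5 = -6 + (0*18)/5 = -6 + (⅕)*0 = -6 + 0 = -6)
M(k, w) = 30 (M(k, w) = 5*(-1*(-6)) = 5*6 = 30)
1/M(q, -11) = 1/30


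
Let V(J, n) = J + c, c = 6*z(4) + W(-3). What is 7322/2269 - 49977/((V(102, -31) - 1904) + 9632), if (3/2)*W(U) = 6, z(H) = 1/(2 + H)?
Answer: -56029943/17777615 ≈ -3.1517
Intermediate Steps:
W(U) = 4 (W(U) = (2/3)*6 = 4)
c = 5 (c = 6/(2 + 4) + 4 = 6/6 + 4 = 6*(1/6) + 4 = 1 + 4 = 5)
V(J, n) = 5 + J (V(J, n) = J + 5 = 5 + J)
7322/2269 - 49977/((V(102, -31) - 1904) + 9632) = 7322/2269 - 49977/(((5 + 102) - 1904) + 9632) = 7322*(1/2269) - 49977/((107 - 1904) + 9632) = 7322/2269 - 49977/(-1797 + 9632) = 7322/2269 - 49977/7835 = -56029943/17777615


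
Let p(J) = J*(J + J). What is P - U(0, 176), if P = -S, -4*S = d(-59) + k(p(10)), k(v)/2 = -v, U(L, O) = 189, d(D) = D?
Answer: -1215/4 ≈ -303.75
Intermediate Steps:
p(J) = 2*J² (p(J) = J*(2*J) = 2*J²)
k(v) = -2*v (k(v) = 2*(-v) = -2*v)
S = 459/4 (S = -(-59 - 4*10²)/4 = -(-59 - 4*100)/4 = -(-59 - 2*200)/4 = -(-59 - 400)/4 = -¼*(-459) = 459/4 ≈ 114.75)
P = -459/4 (P = -1*459/4 = -459/4 ≈ -114.75)
P - U(0, 176) = -459/4 - 1*189 = -459/4 - 189 = -1215/4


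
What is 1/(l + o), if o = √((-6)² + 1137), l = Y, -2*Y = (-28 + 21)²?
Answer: 98/2291 + 4*√1173/2291 ≈ 0.10257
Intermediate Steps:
Y = -49/2 (Y = -(-28 + 21)²/2 = -½*(-7)² = -½*49 = -49/2 ≈ -24.500)
l = -49/2 ≈ -24.500
o = √1173 (o = √(36 + 1137) = √1173 ≈ 34.249)
1/(l + o) = 1/(-49/2 + √1173)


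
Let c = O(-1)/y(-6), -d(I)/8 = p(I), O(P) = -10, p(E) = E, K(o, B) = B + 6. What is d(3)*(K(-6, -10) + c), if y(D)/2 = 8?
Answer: 111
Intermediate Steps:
K(o, B) = 6 + B
y(D) = 16 (y(D) = 2*8 = 16)
d(I) = -8*I
c = -5/8 (c = -10/16 = -10*1/16 = -5/8 ≈ -0.62500)
d(3)*(K(-6, -10) + c) = (-8*3)*((6 - 10) - 5/8) = -24*(-4 - 5/8) = -24*(-37/8) = 111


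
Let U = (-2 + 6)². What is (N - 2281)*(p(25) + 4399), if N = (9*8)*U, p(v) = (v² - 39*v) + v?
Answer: -4599546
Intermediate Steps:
U = 16 (U = 4² = 16)
p(v) = v² - 38*v
N = 1152 (N = (9*8)*16 = 72*16 = 1152)
(N - 2281)*(p(25) + 4399) = (1152 - 2281)*(25*(-38 + 25) + 4399) = -1129*(25*(-13) + 4399) = -1129*(-325 + 4399) = -1129*4074 = -4599546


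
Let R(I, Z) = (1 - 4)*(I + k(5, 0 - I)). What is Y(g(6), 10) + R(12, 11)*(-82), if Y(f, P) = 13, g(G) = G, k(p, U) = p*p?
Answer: 9115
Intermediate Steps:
k(p, U) = p²
R(I, Z) = -75 - 3*I (R(I, Z) = (1 - 4)*(I + 5²) = -3*(I + 25) = -3*(25 + I) = -75 - 3*I)
Y(g(6), 10) + R(12, 11)*(-82) = 13 + (-75 - 3*12)*(-82) = 13 + (-75 - 36)*(-82) = 13 - 111*(-82) = 13 + 9102 = 9115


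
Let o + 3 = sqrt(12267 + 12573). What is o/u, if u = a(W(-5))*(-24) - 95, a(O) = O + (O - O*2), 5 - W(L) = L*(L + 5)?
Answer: 3/95 - 6*sqrt(690)/95 ≈ -1.6274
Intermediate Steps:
W(L) = 5 - L*(5 + L) (W(L) = 5 - L*(L + 5) = 5 - L*(5 + L))
a(O) = 0 (a(O) = O + (O - 2*O) = O - O = 0)
o = -3 + 6*sqrt(690) (o = -3 + sqrt(12267 + 12573) = -3 + sqrt(24840) = -3 + 6*sqrt(690) ≈ 154.61)
u = -95 (u = 0*(-24) - 95 = 0 - 95 = -95)
o/u = (-3 + 6*sqrt(690))/(-95) = (-3 + 6*sqrt(690))*(-1/95) = 3/95 - 6*sqrt(690)/95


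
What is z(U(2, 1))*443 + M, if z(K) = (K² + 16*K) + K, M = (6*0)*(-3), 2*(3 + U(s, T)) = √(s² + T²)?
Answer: -72209/4 + 4873*√5/2 ≈ -12604.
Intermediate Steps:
U(s, T) = -3 + √(T² + s²)/2 (U(s, T) = -3 + √(s² + T²)/2 = -3 + √(T² + s²)/2)
M = 0 (M = 0*(-3) = 0)
z(K) = K² + 17*K
z(U(2, 1))*443 + M = ((-3 + √(1² + 2²)/2)*(17 + (-3 + √(1² + 2²)/2)))*443 + 0 = ((-3 + √(1 + 4)/2)*(17 + (-3 + √(1 + 4)/2)))*443 + 0 = ((-3 + √5/2)*(17 + (-3 + √5/2)))*443 + 0 = ((-3 + √5/2)*(14 + √5/2))*443 + 0 = 443*(-3 + √5/2)*(14 + √5/2) + 0 = 443*(-3 + √5/2)*(14 + √5/2)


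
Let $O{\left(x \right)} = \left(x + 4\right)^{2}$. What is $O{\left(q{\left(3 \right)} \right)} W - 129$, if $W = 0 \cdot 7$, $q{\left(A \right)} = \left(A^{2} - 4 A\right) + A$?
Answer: $-129$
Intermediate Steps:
$q{\left(A \right)} = A^{2} - 3 A$
$O{\left(x \right)} = \left(4 + x\right)^{2}$
$W = 0$
$O{\left(q{\left(3 \right)} \right)} W - 129 = \left(4 + 3 \left(-3 + 3\right)\right)^{2} \cdot 0 - 129 = \left(4 + 3 \cdot 0\right)^{2} \cdot 0 - 129 = \left(4 + 0\right)^{2} \cdot 0 - 129 = 4^{2} \cdot 0 - 129 = 16 \cdot 0 - 129 = 0 - 129 = -129$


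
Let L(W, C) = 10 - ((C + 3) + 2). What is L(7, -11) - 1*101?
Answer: -85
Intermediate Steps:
L(W, C) = 5 - C (L(W, C) = 10 - ((3 + C) + 2) = 10 - (5 + C) = 10 + (-5 - C) = 5 - C)
L(7, -11) - 1*101 = (5 - 1*(-11)) - 1*101 = (5 + 11) - 101 = 16 - 101 = -85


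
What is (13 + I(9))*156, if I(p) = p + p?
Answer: 4836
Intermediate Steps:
I(p) = 2*p
(13 + I(9))*156 = (13 + 2*9)*156 = (13 + 18)*156 = 31*156 = 4836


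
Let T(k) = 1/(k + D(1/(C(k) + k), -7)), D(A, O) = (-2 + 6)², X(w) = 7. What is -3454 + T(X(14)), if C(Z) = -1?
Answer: -79441/23 ≈ -3454.0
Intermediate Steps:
D(A, O) = 16 (D(A, O) = 4² = 16)
T(k) = 1/(16 + k) (T(k) = 1/(k + 16) = 1/(16 + k))
-3454 + T(X(14)) = -3454 + 1/(16 + 7) = -3454 + 1/23 = -79441/23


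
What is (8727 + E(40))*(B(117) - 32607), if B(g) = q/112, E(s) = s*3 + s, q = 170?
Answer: -16226835509/56 ≈ -2.8976e+8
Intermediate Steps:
E(s) = 4*s (E(s) = 3*s + s = 4*s)
B(g) = 85/56 (B(g) = 170/112 = 170*(1/112) = 85/56)
(8727 + E(40))*(B(117) - 32607) = (8727 + 4*40)*(85/56 - 32607) = (8727 + 160)*(-1825907/56) = 8887*(-1825907/56) = -16226835509/56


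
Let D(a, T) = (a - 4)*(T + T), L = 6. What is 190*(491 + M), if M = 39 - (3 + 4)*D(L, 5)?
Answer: 74100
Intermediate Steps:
D(a, T) = 2*T*(-4 + a) (D(a, T) = (-4 + a)*(2*T) = 2*T*(-4 + a))
M = -101 (M = 39 - (3 + 4)*2*5*(-4 + 6) = 39 - 7*2*5*2 = 39 - 7*20 = 39 - 1*140 = 39 - 140 = -101)
190*(491 + M) = 190*(491 - 101) = 190*390 = 74100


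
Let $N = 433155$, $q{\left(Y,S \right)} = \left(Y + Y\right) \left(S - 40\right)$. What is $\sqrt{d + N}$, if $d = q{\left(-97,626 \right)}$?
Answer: $\sqrt{319471} \approx 565.22$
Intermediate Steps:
$q{\left(Y,S \right)} = 2 Y \left(-40 + S\right)$
$d = -113684$ ($d = 2 \left(-97\right) \left(-40 + 626\right) = 2 \left(-97\right) 586 = -113684$)
$\sqrt{d + N} = \sqrt{-113684 + 433155} = \sqrt{319471}$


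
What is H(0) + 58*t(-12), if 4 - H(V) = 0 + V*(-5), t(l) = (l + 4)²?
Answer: 3716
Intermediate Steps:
t(l) = (4 + l)²
H(V) = 4 + 5*V (H(V) = 4 - (0 + V*(-5)) = 4 - (0 - 5*V) = 4 - (-5)*V = 4 + 5*V)
H(0) + 58*t(-12) = (4 + 5*0) + 58*(4 - 12)² = (4 + 0) + 58*(-8)² = 4 + 58*64 = 4 + 3712 = 3716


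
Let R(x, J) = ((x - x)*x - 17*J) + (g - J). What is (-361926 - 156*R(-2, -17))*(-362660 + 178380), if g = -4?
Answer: 75377522640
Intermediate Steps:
R(x, J) = -4 - 18*J (R(x, J) = ((x - x)*x - 17*J) + (-4 - J) = (0*x - 17*J) + (-4 - J) = (0 - 17*J) + (-4 - J) = -17*J + (-4 - J) = -4 - 18*J)
(-361926 - 156*R(-2, -17))*(-362660 + 178380) = (-361926 - 156*(-4 - 18*(-17)))*(-362660 + 178380) = (-361926 - 156*(-4 + 306))*(-184280) = (-361926 - 156*302)*(-184280) = (-361926 - 47112)*(-184280) = -409038*(-184280) = 75377522640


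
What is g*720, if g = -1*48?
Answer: -34560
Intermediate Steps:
g = -48
g*720 = -48*720 = -34560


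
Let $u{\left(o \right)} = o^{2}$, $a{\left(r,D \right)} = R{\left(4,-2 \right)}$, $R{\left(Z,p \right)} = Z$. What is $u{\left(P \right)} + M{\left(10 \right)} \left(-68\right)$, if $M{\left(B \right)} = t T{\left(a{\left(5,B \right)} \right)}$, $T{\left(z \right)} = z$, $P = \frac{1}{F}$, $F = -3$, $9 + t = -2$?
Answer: $\frac{26929}{9} \approx 2992.1$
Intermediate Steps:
$a{\left(r,D \right)} = 4$
$t = -11$ ($t = -9 - 2 = -11$)
$P = - \frac{1}{3}$ ($P = \frac{1}{-3} = - \frac{1}{3} \approx -0.33333$)
$M{\left(B \right)} = -44$ ($M{\left(B \right)} = \left(-11\right) 4 = -44$)
$u{\left(P \right)} + M{\left(10 \right)} \left(-68\right) = \left(- \frac{1}{3}\right)^{2} - -2992 = \frac{1}{9} + 2992 = \frac{26929}{9}$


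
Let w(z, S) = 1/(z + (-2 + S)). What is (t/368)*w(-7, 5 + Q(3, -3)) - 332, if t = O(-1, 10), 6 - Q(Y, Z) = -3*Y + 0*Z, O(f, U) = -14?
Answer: -671975/2024 ≈ -332.00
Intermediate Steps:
Q(Y, Z) = 6 + 3*Y (Q(Y, Z) = 6 - (-3*Y + 0*Z) = 6 - (-3*Y + 0) = 6 - (-3)*Y = 6 + 3*Y)
t = -14
w(z, S) = 1/(-2 + S + z)
(t/368)*w(-7, 5 + Q(3, -3)) - 332 = (-14/368)/(-2 + (5 + (6 + 3*3)) - 7) - 332 = (-14*1/368)/(-2 + (5 + (6 + 9)) - 7) - 332 = -7/(184*(-2 + (5 + 15) - 7)) - 332 = -7/(184*(-2 + 20 - 7)) - 332 = -7/184/11 - 332 = -7/184*1/11 - 332 = -7/2024 - 332 = -671975/2024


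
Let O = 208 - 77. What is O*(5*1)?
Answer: 655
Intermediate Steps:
O = 131
O*(5*1) = 131*(5*1) = 131*5 = 655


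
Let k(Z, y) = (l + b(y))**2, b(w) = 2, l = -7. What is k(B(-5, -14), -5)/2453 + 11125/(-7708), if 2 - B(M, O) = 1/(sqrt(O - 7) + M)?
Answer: -27096925/18907724 ≈ -1.4331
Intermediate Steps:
B(M, O) = 2 - 1/(M + sqrt(-7 + O)) (B(M, O) = 2 - 1/(sqrt(O - 7) + M) = 2 - 1/(sqrt(-7 + O) + M) = 2 - 1/(M + sqrt(-7 + O)))
k(Z, y) = 25 (k(Z, y) = (-7 + 2)**2 = (-5)**2 = 25)
k(B(-5, -14), -5)/2453 + 11125/(-7708) = 25/2453 + 11125/(-7708) = 25*(1/2453) + 11125*(-1/7708) = 25/2453 - 11125/7708 = -27096925/18907724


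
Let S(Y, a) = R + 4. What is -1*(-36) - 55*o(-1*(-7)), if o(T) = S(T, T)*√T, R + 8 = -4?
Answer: 36 + 440*√7 ≈ 1200.1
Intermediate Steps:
R = -12 (R = -8 - 4 = -12)
S(Y, a) = -8 (S(Y, a) = -12 + 4 = -8)
o(T) = -8*√T
-1*(-36) - 55*o(-1*(-7)) = -1*(-36) - (-440)*√(-1*(-7)) = 36 - (-440)*√7 = 36 + 440*√7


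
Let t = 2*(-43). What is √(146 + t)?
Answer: 2*√15 ≈ 7.7460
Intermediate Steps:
t = -86
√(146 + t) = √(146 - 86) = √60 = 2*√15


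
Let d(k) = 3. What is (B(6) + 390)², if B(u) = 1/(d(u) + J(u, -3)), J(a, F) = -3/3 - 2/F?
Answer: 9753129/64 ≈ 1.5239e+5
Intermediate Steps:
J(a, F) = -1 - 2/F (J(a, F) = -3*⅓ - 2/F = -1 - 2/F)
B(u) = 3/8 (B(u) = 1/(3 + (-2 - 1*(-3))/(-3)) = 1/(3 - (-2 + 3)/3) = 1/(3 - ⅓*1) = 1/(3 - ⅓) = 1/(8/3) = 3/8)
(B(6) + 390)² = (3/8 + 390)² = (3123/8)² = 9753129/64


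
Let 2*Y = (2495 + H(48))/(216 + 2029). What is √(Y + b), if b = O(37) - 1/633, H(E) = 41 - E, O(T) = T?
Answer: 2*√18959175311730/1421085 ≈ 6.1280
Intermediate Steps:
b = 23420/633 (b = 37 - 1/633 = 23420/633 ≈ 36.998)
Y = 1244/2245 (Y = ((2495 + (41 - 1*48))/(216 + 2029))/2 = ((2495 + (41 - 48))/2245)/2 = ((2495 - 7)*(1/2245))/2 = (2488*(1/2245))/2 = (½)*(2488/2245) = 1244/2245 ≈ 0.55412)
√(Y + b) = √(1244/2245 + 23420/633) = √(53365352/1421085) = 2*√18959175311730/1421085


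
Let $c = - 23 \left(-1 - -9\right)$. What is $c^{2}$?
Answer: $33856$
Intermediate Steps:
$c = -184$ ($c = - 23 \left(-1 + 9\right) = \left(-23\right) 8 = -184$)
$c^{2} = \left(-184\right)^{2} = 33856$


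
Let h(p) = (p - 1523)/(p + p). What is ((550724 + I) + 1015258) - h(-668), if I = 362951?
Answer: 2577052297/1336 ≈ 1.9289e+6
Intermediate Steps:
h(p) = (-1523 + p)/(2*p) (h(p) = (-1523 + p)/((2*p)) = (-1523 + p)*(1/(2*p)) = (-1523 + p)/(2*p))
((550724 + I) + 1015258) - h(-668) = ((550724 + 362951) + 1015258) - (-1523 - 668)/(2*(-668)) = (913675 + 1015258) - (-1)*(-2191)/(2*668) = 1928933 - 1*2191/1336 = 1928933 - 2191/1336 = 2577052297/1336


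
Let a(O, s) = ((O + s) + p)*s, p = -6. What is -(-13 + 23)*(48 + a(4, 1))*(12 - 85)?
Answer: 34310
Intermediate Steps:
a(O, s) = s*(-6 + O + s) (a(O, s) = ((O + s) - 6)*s = (-6 + O + s)*s = s*(-6 + O + s))
-(-13 + 23)*(48 + a(4, 1))*(12 - 85) = -(-13 + 23)*(48 + 1*(-6 + 4 + 1))*(12 - 85) = -10*(48 + 1*(-1))*(-73) = -10*(48 - 1)*(-73) = -10*47*(-73) = -470*(-73) = -1*(-34310) = 34310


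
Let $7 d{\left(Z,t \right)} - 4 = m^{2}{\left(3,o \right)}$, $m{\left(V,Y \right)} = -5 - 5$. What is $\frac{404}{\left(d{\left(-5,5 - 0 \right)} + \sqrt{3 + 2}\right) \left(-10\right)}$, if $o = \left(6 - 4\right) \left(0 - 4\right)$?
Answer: $- \frac{147056}{52855} + \frac{9898 \sqrt{5}}{52855} \approx -2.3635$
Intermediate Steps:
$o = -8$ ($o = 2 \left(-4\right) = -8$)
$m{\left(V,Y \right)} = -10$ ($m{\left(V,Y \right)} = -5 - 5 = -10$)
$d{\left(Z,t \right)} = \frac{104}{7}$ ($d{\left(Z,t \right)} = \frac{4}{7} + \frac{\left(-10\right)^{2}}{7} = \frac{4}{7} + \frac{1}{7} \cdot 100 = \frac{4}{7} + \frac{100}{7} = \frac{104}{7}$)
$\frac{404}{\left(d{\left(-5,5 - 0 \right)} + \sqrt{3 + 2}\right) \left(-10\right)} = \frac{404}{\left(\frac{104}{7} + \sqrt{3 + 2}\right) \left(-10\right)} = \frac{404}{\left(\frac{104}{7} + \sqrt{5}\right) \left(-10\right)} = \frac{404}{- \frac{1040}{7} - 10 \sqrt{5}}$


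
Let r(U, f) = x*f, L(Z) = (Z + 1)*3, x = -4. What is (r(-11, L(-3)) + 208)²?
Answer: 53824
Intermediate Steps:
L(Z) = 3 + 3*Z (L(Z) = (1 + Z)*3 = 3 + 3*Z)
r(U, f) = -4*f
(r(-11, L(-3)) + 208)² = (-4*(3 + 3*(-3)) + 208)² = (-4*(3 - 9) + 208)² = (-4*(-6) + 208)² = (24 + 208)² = 232² = 53824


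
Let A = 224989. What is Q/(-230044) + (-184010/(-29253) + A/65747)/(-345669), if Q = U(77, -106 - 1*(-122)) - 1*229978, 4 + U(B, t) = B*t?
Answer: 382096046744905789/384268357302383862 ≈ 0.99435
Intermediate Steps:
U(B, t) = -4 + B*t
Q = -228750 (Q = (-4 + 77*(-106 - 1*(-122))) - 1*229978 = (-4 + 77*(-106 + 122)) - 229978 = (-4 + 77*16) - 229978 = (-4 + 1232) - 229978 = 1228 - 229978 = -228750)
Q/(-230044) + (-184010/(-29253) + A/65747)/(-345669) = -228750/(-230044) + (-184010/(-29253) + 224989/65747)/(-345669) = -228750*(-1/230044) + (-184010*(-1/29253) + 224989*(1/65747))*(-1/345669) = 114375/115022 + (184010/29253 + 224989/65747)*(-1/345669) = 114375/115022 + (18679708687/1923296991)*(-1/345669) = 114375/115022 - 18679708687/664824147581979 = 382096046744905789/384268357302383862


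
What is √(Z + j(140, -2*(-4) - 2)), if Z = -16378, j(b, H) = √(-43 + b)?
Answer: √(-16378 + √97) ≈ 127.94*I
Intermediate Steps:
√(Z + j(140, -2*(-4) - 2)) = √(-16378 + √(-43 + 140)) = √(-16378 + √97)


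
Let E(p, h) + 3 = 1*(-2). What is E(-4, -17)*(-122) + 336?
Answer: 946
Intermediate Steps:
E(p, h) = -5 (E(p, h) = -3 + 1*(-2) = -3 - 2 = -5)
E(-4, -17)*(-122) + 336 = -5*(-122) + 336 = 610 + 336 = 946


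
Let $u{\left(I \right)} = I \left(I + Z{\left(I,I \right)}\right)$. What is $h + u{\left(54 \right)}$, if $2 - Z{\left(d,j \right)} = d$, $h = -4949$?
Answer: $-4841$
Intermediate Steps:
$Z{\left(d,j \right)} = 2 - d$
$u{\left(I \right)} = 2 I$ ($u{\left(I \right)} = I \left(I - \left(-2 + I\right)\right) = I 2 = 2 I$)
$h + u{\left(54 \right)} = -4949 + 2 \cdot 54 = -4949 + 108 = -4841$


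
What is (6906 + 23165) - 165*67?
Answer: 19016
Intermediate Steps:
(6906 + 23165) - 165*67 = 30071 - 11055 = 19016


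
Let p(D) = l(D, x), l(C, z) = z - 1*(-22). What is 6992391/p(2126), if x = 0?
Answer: 6992391/22 ≈ 3.1784e+5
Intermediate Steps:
l(C, z) = 22 + z (l(C, z) = z + 22 = 22 + z)
p(D) = 22 (p(D) = 22 + 0 = 22)
6992391/p(2126) = 6992391/22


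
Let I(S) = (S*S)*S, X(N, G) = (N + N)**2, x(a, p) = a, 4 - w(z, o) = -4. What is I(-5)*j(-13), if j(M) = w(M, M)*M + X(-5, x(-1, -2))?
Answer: 500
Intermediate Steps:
w(z, o) = 8 (w(z, o) = 4 - 1*(-4) = 4 + 4 = 8)
X(N, G) = 4*N**2 (X(N, G) = (2*N)**2 = 4*N**2)
j(M) = 100 + 8*M (j(M) = 8*M + 4*(-5)**2 = 8*M + 4*25 = 8*M + 100 = 100 + 8*M)
I(S) = S**3 (I(S) = S**2*S = S**3)
I(-5)*j(-13) = (-5)**3*(100 + 8*(-13)) = -125*(100 - 104) = -125*(-4) = 500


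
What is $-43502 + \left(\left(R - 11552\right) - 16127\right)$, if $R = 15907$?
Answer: $-55274$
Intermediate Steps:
$-43502 + \left(\left(R - 11552\right) - 16127\right) = -43502 + \left(\left(15907 - 11552\right) - 16127\right) = -43502 + \left(4355 - 16127\right) = -43502 - 11772 = -55274$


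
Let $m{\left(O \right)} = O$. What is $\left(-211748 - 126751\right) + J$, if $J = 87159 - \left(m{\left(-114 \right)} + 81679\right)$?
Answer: $-332905$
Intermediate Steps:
$J = 5594$ ($J = 87159 - \left(-114 + 81679\right) = 87159 - 81565 = 5594$)
$\left(-211748 - 126751\right) + J = \left(-211748 - 126751\right) + 5594 = -338499 + 5594 = -332905$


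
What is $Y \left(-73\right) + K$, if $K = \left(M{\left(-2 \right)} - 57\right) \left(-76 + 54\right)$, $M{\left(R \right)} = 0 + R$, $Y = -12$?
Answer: $2174$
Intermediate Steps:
$M{\left(R \right)} = R$
$K = 1298$ ($K = \left(-2 - 57\right) \left(-76 + 54\right) = \left(-59\right) \left(-22\right) = 1298$)
$Y \left(-73\right) + K = \left(-12\right) \left(-73\right) + 1298 = 876 + 1298 = 2174$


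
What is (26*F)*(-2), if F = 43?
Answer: -2236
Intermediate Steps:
(26*F)*(-2) = (26*43)*(-2) = 1118*(-2) = -2236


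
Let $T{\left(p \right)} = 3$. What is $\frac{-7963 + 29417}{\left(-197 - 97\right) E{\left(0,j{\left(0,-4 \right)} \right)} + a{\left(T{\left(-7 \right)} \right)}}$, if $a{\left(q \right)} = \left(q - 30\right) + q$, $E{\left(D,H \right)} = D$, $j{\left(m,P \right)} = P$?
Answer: $- \frac{10727}{12} \approx -893.92$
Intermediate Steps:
$a{\left(q \right)} = -30 + 2 q$ ($a{\left(q \right)} = \left(-30 + q\right) + q = -30 + 2 q$)
$\frac{-7963 + 29417}{\left(-197 - 97\right) E{\left(0,j{\left(0,-4 \right)} \right)} + a{\left(T{\left(-7 \right)} \right)}} = \frac{-7963 + 29417}{\left(-197 - 97\right) 0 + \left(-30 + 2 \cdot 3\right)} = \frac{21454}{\left(-197 - 97\right) 0 + \left(-30 + 6\right)} = \frac{21454}{\left(-294\right) 0 - 24} = \frac{21454}{0 - 24} = \frac{21454}{-24} = 21454 \left(- \frac{1}{24}\right) = - \frac{10727}{12}$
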